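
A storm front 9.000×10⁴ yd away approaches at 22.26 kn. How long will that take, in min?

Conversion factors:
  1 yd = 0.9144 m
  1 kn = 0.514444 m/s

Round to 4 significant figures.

9.000×10⁴ yd × 0.9144 = 82296 m
22.26 kn × 0.514444 = 11.4515 m/s
t = d / v = 82296 m / 11.4515 m/s = 7186.48 s
7186.48 s ÷ (60 s/min) = 119.775 min

119.8 min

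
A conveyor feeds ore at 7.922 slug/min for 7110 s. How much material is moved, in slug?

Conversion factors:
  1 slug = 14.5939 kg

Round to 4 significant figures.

7.922 slug/min → 1.92688 kg/s
m = ṁ × t = 1.92688 × 7110 = 13700.1 kg
In slug: 13700.1 / 14.5939 = 938.755 slug

938.8 slug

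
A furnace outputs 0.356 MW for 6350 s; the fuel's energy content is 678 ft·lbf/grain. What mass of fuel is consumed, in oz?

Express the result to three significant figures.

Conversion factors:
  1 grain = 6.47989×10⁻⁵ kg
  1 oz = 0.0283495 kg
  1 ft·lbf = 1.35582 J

5620 oz

0.356 MW → 356000 W
E = P × t = 356000 × 6350 = 2.2606×10⁹ J
678 ft·lbf/grain → 1.41861×10⁷ J/kg
m = E / e_s = 2.2606×10⁹ / 1.41861×10⁷ = 159.353 kg
In oz: 159.353 / 0.0283495 = 5621.02 oz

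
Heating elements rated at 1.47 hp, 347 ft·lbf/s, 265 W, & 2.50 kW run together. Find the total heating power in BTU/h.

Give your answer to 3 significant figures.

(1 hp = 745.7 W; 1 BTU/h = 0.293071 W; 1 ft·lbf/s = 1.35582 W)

1.47 hp × 745.7 = 1096.18 W
347 ft·lbf/s × 1.35582 = 470.47 W
265 W (already W)
2.50 kW × 1000 = 2500 W
Sum: 1096.18 + 470.47 + 265 + 2500 = 4331.65 W
In BTU/h: 4331.65 / 0.293071 = 14780.2 BTU/h

1.48×10⁴ BTU/h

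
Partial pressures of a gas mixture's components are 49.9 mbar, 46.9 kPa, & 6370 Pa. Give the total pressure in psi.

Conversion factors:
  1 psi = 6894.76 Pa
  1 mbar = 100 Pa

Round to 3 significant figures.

8.45 psi

49.9 mbar × 100 = 4990 Pa
46.9 kPa × 1000 = 46900 Pa
6370 Pa (already Pa)
Combined: 4990 + 46900 + 6370 = 58260 Pa
In psi: 58260 / 6894.76 = 8.4499 psi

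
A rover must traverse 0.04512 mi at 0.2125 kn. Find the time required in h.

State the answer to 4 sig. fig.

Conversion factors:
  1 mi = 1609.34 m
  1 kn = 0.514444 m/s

0.04512 mi × 1609.34 = 72.6134 m
0.2125 kn × 0.514444 = 0.109319 m/s
t = d / v = 72.6134 m / 0.109319 m/s = 664.234 s
664.234 s ÷ (3600 s/h) = 0.184509 h

0.1845 h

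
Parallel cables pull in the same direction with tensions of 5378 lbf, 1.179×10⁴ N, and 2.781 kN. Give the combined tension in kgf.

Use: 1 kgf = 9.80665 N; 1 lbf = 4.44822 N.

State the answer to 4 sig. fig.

5378 lbf × 4.44822 → 23922.5 N
1.179×10⁴ N (already N)
2.781 kN × 1000 → 2781 N
Combined: 23922.5 + 11790 + 2781 = 38493.5 N
In kgf: 38493.5 / 9.80665 = 3925.24 kgf

3925 kgf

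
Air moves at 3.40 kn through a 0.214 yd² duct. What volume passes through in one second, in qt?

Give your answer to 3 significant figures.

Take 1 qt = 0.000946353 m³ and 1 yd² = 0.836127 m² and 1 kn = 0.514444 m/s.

3.40 kn × 0.514444 = 1.74911 m/s
0.214 yd² × 0.836127 = 0.178931 m²
V = v × A × t = 1.74911 m/s × 0.178931 m² × 1 s = 0.31297 m³
0.31297 m³ ÷ (0.000946353 m³/qt) = 330.712 qt

331 qt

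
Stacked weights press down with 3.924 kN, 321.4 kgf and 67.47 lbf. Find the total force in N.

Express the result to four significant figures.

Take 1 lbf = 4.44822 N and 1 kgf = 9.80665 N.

3.924 kN × 1000 → 3924 N
321.4 kgf × 9.80665 → 3151.86 N
67.47 lbf × 4.44822 → 300.121 N
Sum: 3924 + 3151.86 + 300.121 = 7375.98 N

7376 N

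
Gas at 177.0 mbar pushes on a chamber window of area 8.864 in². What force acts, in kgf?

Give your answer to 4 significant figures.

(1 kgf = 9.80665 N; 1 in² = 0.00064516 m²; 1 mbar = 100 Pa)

177.0 mbar × 100 → 17700 Pa
8.864 in² × 0.00064516 → 0.0057187 m²
F = P × A = 17700 Pa × 0.0057187 m² = 101.221 N
101.221 N ÷ (9.80665 N/kgf) = 10.3217 kgf

10.32 kgf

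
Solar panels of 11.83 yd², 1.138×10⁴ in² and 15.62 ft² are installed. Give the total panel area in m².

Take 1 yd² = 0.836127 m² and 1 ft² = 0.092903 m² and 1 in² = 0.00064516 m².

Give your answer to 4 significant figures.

18.68 m²

11.83 yd² × 0.836127 = 9.89138 m²
1.138×10⁴ in² × 0.00064516 = 7.34192 m²
15.62 ft² × 0.092903 = 1.45114 m²
Sum: 9.89138 + 7.34192 + 1.45114 = 18.6844 m²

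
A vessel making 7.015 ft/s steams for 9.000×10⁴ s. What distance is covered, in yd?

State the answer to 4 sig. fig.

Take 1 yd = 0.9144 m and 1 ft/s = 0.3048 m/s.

2.104×10⁵ yd

7.015 ft/s × 0.3048 = 2.13817 m/s
d = v × t = 2.13817 m/s × 90000 s = 192435 m
192435 m ÷ (0.9144 m/yd) = 210449 yd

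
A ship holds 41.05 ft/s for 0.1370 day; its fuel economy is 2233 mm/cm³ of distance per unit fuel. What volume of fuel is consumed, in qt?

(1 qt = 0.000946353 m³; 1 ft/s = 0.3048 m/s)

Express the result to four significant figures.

41.05 ft/s → 12.512 m/s
0.1370 day → 11836.8 s
d = v × t = 12.512 × 11836.8 = 148102 m
2233 mm/cm³ → 2.233×10⁶ m/m³
V = d / (distance per unit fuel) = 148102 / 2.233×10⁶ = 0.0663242 m³
In qt: 0.0663242 / 0.000946353 = 70.084 qt

70.08 qt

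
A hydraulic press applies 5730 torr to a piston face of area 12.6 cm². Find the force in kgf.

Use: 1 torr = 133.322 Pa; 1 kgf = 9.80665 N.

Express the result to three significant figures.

5730 torr × 133.322 → 763935 Pa
12.6 cm² × 0.0001 → 0.00126 m²
F = P × A = 763935 Pa × 0.00126 m² = 962.558 N
962.558 N ÷ (9.80665 N/kgf) = 98.1536 kgf

98.2 kgf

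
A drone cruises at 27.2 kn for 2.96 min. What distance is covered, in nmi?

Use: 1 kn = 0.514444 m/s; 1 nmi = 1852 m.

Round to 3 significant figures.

27.2 kn × 0.514444 = 13.9929 m/s
2.96 min × 60 = 177.6 s
d = v × t = 13.9929 m/s × 177.6 s = 2485.14 m
2485.14 m ÷ (1852 m/nmi) = 1.34187 nmi

1.34 nmi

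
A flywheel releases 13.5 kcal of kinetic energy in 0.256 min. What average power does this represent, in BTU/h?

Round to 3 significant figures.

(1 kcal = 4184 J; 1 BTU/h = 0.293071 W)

13.5 kcal × 4184 → 56484 J
0.256 min × 60 → 15.36 s
P = E / t = 56484 J / 15.36 s = 3677.34 W
3677.34 W ÷ (0.293071 W/BTU/h) = 12547.6 BTU/h

1.25×10⁴ BTU/h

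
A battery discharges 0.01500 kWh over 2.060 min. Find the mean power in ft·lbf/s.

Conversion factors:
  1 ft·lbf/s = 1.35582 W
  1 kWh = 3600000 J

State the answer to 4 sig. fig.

322.2 ft·lbf/s

0.01500 kWh × 3600000 → 54000 J
2.060 min × 60 → 123.6 s
P = E / t = 54000 J / 123.6 s = 436.893 W
436.893 W ÷ (1.35582 W/ft·lbf/s) = 322.235 ft·lbf/s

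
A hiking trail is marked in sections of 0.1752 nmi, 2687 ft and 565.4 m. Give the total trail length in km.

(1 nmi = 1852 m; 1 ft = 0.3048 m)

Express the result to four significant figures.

0.1752 nmi × 1852 → 324.47 m
2687 ft × 0.3048 → 818.998 m
565.4 m (already m)
Combined: 324.47 + 818.998 + 565.4 = 1708.87 m
In km: 1708.87 / 1000 = 1.70887 km

1.709 km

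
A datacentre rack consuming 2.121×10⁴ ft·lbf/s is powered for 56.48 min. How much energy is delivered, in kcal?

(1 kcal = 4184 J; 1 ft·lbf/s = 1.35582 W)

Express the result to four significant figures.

2.329×10⁴ kcal

2.121×10⁴ ft·lbf/s × 1.35582 = 28756.9 W
56.48 min × 60 = 3388.8 s
E = P × t = 28756.9 W × 3388.8 s = 9.74514×10⁷ J
9.74514×10⁷ J ÷ (4184 J/kcal) = 23291.4 kcal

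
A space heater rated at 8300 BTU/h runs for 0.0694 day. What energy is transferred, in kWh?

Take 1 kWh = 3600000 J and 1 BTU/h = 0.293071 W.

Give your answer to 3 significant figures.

4.05 kWh

8300 BTU/h × 0.293071 → 2432.49 W
0.0694 day × 86400 → 5996.16 s
E = P × t = 2432.49 W × 5996.16 s = 1.45856×10⁷ J
1.45856×10⁷ J ÷ (3600000 J/kWh) = 4.05156 kWh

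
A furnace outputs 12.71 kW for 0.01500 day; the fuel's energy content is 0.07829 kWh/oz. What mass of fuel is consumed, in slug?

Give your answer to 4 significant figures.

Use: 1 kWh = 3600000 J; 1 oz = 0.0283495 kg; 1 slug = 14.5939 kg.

12.71 kW → 12710 W
0.01500 day → 1296 s
E = P × t = 12710 × 1296 = 1.64722×10⁷ J
0.07829 kWh/oz → 9.94176×10⁶ J/kg
m = E / e_s = 1.64722×10⁷ / 9.94176×10⁶ = 1.65687 kg
In slug: 1.65687 / 14.5939 = 0.113532 slug

0.1135 slug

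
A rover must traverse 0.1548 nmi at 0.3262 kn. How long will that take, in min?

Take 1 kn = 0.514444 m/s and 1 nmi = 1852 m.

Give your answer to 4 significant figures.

0.1548 nmi × 1852 = 286.69 m
0.3262 kn × 0.514444 = 0.167812 m/s
t = d / v = 286.69 m / 0.167812 m/s = 1708.4 s
1708.4 s ÷ (60 s/min) = 28.4733 min

28.47 min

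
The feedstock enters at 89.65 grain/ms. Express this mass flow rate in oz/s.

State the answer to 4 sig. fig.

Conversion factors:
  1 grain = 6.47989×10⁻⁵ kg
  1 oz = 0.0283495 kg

204.9 oz/s

89.65 grain/ms × 6.47989×10⁻⁵ kg/grain ÷ 0.001 s/ms = 5.80922 kg/s
5.80922 kg/s ÷ 0.0283495 kg/oz = 204.914 oz/s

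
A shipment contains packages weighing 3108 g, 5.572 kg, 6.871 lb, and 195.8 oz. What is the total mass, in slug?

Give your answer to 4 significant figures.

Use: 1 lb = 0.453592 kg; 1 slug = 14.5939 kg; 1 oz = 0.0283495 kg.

3108 g × 0.001 = 3.108 kg
5.572 kg (already kg)
6.871 lb × 0.453592 = 3.11663 kg
195.8 oz × 0.0283495 = 5.55083 kg
Total: 3.108 + 5.572 + 3.11663 + 5.55083 = 17.3475 kg
In slug: 17.3475 / 14.5939 = 1.18868 slug

1.189 slug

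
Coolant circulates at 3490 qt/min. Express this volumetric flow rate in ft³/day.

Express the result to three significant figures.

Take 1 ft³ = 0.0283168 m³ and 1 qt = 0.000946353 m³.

3490 qt/min × 0.000946353 m³/qt ÷ 60 s/min = 0.0550462 m³/s
0.0550462 m³/s ÷ 0.0283168 m³/ft³ × 86400 s/day = 167957 ft³/day

1.68×10⁵ ft³/day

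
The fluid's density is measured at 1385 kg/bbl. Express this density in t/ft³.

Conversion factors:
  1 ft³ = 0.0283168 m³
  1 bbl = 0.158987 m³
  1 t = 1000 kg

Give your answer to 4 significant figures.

0.2467 t/ft³

1385 kg/bbl ÷ 0.158987 m³/bbl = 8711.4 kg/m³
8711.4 kg/m³ ÷ 1000 kg/t × 0.0283168 m³/ft³ = 0.246679 t/ft³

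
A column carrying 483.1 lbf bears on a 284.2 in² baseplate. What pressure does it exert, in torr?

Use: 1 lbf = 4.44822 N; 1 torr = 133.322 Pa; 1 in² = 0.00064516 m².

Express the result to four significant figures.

483.1 lbf × 4.44822 → 2148.94 N
284.2 in² × 0.00064516 → 0.183354 m²
P = F / A = 2148.94 N / 0.183354 m² = 11720.2 Pa
11720.2 Pa ÷ (133.322 Pa/torr) = 87.909 torr

87.91 torr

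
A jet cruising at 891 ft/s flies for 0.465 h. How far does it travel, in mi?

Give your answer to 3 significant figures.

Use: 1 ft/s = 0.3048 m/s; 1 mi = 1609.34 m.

282 mi

891 ft/s × 0.3048 → 271.577 m/s
0.465 h × 3600 → 1674 s
d = v × t = 271.577 m/s × 1674 s = 454620 m
454620 m ÷ (1609.34 m/mi) = 282.488 mi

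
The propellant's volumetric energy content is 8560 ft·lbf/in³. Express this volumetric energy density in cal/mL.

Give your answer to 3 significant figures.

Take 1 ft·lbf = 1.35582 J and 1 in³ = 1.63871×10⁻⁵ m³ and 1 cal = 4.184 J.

169 cal/mL

8560 ft·lbf/in³ × 1.35582 J/ft·lbf ÷ 1.63871×10⁻⁵ m³/in³ = 7.08229×10⁸ J/m³
7.08229×10⁸ J/m³ ÷ 4.184 J/cal × 10⁻⁶ m³/mL = 169.271 cal/mL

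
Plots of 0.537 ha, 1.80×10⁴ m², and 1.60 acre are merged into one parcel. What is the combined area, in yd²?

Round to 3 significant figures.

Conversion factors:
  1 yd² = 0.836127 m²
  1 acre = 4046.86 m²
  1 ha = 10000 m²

3.57×10⁴ yd²

0.537 ha × 10000 = 5370 m²
1.80×10⁴ m² (already m²)
1.60 acre × 4046.86 = 6474.98 m²
Total: 5370 + 18000 + 6474.98 = 29845 m²
In yd²: 29845 / 0.836127 = 35694.3 yd²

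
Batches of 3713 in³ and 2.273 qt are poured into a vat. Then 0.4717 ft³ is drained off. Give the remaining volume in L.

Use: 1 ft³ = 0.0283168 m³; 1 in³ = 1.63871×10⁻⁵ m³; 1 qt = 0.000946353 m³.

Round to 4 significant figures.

49.64 L

3713 in³ × 1.63871×10⁻⁵ → 0.0608453 m³
2.273 qt × 0.000946353 → 0.00215106 m³
0.4717 ft³ × 0.0283168 → 0.013357 m³
Result: 0.0608453 + 0.00215106 − 0.013357 = 0.0496394 m³
In L: 0.0496394 / 0.001 = 49.6394 L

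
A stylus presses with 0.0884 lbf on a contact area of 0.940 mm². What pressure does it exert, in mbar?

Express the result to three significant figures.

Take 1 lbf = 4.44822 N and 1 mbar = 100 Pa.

0.0884 lbf × 4.44822 → 0.393223 N
0.940 mm² × 10⁻⁶ → 9.4×10⁻⁷ m²
P = F / A = 0.393223 N / 9.4×10⁻⁷ m² = 418322 Pa
418322 Pa ÷ (100 Pa/mbar) = 4183.22 mbar

4180 mbar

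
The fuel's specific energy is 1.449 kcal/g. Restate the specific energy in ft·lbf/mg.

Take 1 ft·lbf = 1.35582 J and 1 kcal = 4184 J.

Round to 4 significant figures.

1.449 kcal/g × 4184 J/kcal ÷ 0.001 kg/g = 6.06262×10⁶ J/kg
6.06262×10⁶ J/kg ÷ 1.35582 J/ft·lbf × 10⁻⁶ kg/mg = 4.47155 ft·lbf/mg

4.472 ft·lbf/mg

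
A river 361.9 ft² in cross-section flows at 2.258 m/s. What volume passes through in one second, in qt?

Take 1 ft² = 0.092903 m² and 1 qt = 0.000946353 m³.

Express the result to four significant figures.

8.022×10⁴ qt

361.9 ft² × 0.092903 → 33.6216 m²
V = v × A × t = 2.258 m/s × 33.6216 m² × 1 s = 75.9176 m³
75.9176 m³ ÷ (0.000946353 m³/qt) = 80221.2 qt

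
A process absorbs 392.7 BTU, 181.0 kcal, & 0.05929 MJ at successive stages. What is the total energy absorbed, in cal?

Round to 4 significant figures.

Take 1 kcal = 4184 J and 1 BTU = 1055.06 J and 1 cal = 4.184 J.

2.942×10⁵ cal

392.7 BTU × 1055.06 → 414322 J
181.0 kcal × 4184 → 757304 J
0.05929 MJ × 1000000 → 59290 J
Sum: 414322 + 757304 + 59290 = 1.23092×10⁶ J
In cal: 1.23092×10⁶ / 4.184 = 294197 cal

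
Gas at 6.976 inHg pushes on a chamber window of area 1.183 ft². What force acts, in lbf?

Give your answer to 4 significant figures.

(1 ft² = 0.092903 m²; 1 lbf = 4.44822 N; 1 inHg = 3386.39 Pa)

583.7 lbf

6.976 inHg × 3386.39 = 23623.5 Pa
1.183 ft² × 0.092903 = 0.109904 m²
F = P × A = 23623.5 Pa × 0.109904 m² = 2596.32 N
2596.32 N ÷ (4.44822 N/lbf) = 583.676 lbf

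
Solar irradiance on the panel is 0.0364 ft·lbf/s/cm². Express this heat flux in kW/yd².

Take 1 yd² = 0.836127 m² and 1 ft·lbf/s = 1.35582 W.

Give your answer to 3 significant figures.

0.0364 ft·lbf/s/cm² × 1.35582 W/ft·lbf/s ÷ 0.0001 m²/cm² = 493.518 W/m²
493.518 W/m² ÷ 1000 W/kW × 0.836127 m²/yd² = 0.412644 kW/yd²

0.413 kW/yd²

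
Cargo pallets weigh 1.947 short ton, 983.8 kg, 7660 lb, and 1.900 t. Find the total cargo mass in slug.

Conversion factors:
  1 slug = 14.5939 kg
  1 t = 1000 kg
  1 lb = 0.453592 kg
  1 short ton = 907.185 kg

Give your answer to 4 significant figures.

556.7 slug

1.947 short ton × 907.185 = 1766.29 kg
983.8 kg (already kg)
7660 lb × 0.453592 = 3474.51 kg
1.900 t × 1000 = 1900 kg
Total: 1766.29 + 983.8 + 3474.51 + 1900 = 8124.6 kg
In slug: 8124.6 / 14.5939 = 556.712 slug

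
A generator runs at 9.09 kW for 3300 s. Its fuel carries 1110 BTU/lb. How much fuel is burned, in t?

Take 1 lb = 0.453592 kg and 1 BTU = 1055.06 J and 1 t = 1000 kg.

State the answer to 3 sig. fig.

0.0116 t

9.09 kW → 9090 W
E = P × t = 9090 × 3300 = 2.9997×10⁷ J
1110 BTU/lb → 2.58187×10⁶ J/kg
m = E / e_s = 2.9997×10⁷ / 2.58187×10⁶ = 11.6183 kg
In t: 11.6183 / 1000 = 0.0116183 t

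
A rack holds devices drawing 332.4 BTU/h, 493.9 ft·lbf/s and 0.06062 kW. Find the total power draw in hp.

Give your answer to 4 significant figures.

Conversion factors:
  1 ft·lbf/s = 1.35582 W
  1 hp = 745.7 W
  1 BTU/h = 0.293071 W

1.110 hp

332.4 BTU/h × 0.293071 = 97.4168 W
493.9 ft·lbf/s × 1.35582 = 669.639 W
0.06062 kW × 1000 = 60.62 W
Total: 97.4168 + 669.639 + 60.62 = 827.676 W
In hp: 827.676 / 745.7 = 1.10993 hp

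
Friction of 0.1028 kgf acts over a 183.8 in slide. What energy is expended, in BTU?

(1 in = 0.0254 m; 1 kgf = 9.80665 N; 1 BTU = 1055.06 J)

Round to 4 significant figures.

0.1028 kgf × 9.80665 → 1.00812 N
183.8 in × 0.0254 → 4.66852 m
W = F × d = 1.00812 N × 4.66852 m = 4.70643 J
4.70643 J ÷ (1055.06 J/BTU) = 0.00446082 BTU

0.004461 BTU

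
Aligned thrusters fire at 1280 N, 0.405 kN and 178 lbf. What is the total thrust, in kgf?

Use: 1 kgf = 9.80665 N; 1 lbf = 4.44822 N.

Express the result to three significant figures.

253 kgf

1280 N (already N)
0.405 kN × 1000 = 405 N
178 lbf × 4.44822 = 791.783 N
Total: 1280 + 405 + 791.783 = 2476.78 N
In kgf: 2476.78 / 9.80665 = 252.561 kgf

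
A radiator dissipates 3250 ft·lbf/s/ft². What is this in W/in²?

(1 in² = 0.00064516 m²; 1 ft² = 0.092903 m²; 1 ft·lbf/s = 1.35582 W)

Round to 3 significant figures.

3250 ft·lbf/s/ft² × 1.35582 W/ft·lbf/s ÷ 0.092903 m²/ft² = 47430.3 W/m²
47430.3 W/m² × 0.00064516 m²/in² = 30.6001 W/in²

30.6 W/in²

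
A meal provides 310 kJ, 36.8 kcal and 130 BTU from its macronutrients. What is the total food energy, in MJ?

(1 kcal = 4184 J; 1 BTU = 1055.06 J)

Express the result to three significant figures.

310 kJ × 1000 = 310000 J
36.8 kcal × 4184 = 153971 J
130 BTU × 1055.06 = 137158 J
Total: 310000 + 153971 + 137158 = 601129 J
In MJ: 601129 / 1000000 = 0.601129 MJ

0.601 MJ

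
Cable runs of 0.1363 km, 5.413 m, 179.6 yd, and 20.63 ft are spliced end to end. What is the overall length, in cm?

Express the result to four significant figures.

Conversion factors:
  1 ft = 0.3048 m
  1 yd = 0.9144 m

3.122×10⁴ cm

0.1363 km × 1000 → 136.3 m
5.413 m (already m)
179.6 yd × 0.9144 → 164.226 m
20.63 ft × 0.3048 → 6.28802 m
Sum: 136.3 + 5.413 + 164.226 + 6.28802 = 312.227 m
In cm: 312.227 / 0.01 = 31222.7 cm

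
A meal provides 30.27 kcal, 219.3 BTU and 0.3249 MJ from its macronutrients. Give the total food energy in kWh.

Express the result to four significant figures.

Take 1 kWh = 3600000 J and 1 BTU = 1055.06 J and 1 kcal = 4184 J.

30.27 kcal × 4184 = 126650 J
219.3 BTU × 1055.06 = 231375 J
0.3249 MJ × 1000000 = 324900 J
Combined: 126650 + 231375 + 324900 = 682925 J
In kWh: 682925 / 3600000 = 0.189701 kWh

0.1897 kWh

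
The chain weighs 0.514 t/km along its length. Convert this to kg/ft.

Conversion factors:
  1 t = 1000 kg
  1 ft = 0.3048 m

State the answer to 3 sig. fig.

0.514 t/km × 1000 kg/t ÷ 1000 m/km = 0.514 kg/m
0.514 kg/m × 0.3048 m/ft = 0.156667 kg/ft

0.157 kg/ft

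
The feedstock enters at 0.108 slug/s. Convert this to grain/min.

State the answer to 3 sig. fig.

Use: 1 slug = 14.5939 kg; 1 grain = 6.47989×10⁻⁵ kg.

1.46×10⁶ grain/min

0.108 slug/s × 14.5939 kg/slug = 1.57614 kg/s
1.57614 kg/s ÷ 6.47989×10⁻⁵ kg/grain × 60 s/min = 1.45941×10⁶ grain/min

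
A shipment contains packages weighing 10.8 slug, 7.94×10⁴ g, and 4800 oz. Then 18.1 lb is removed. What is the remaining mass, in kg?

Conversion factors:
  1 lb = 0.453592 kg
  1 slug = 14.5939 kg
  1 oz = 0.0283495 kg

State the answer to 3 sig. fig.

10.8 slug × 14.5939 → 157.614 kg
7.94×10⁴ g × 0.001 → 79.4 kg
4800 oz × 0.0283495 → 136.078 kg
18.1 lb × 0.453592 → 8.21002 kg
Sum: 157.614 + 79.4 + 136.078 − 8.21002 = 364.882 kg

365 kg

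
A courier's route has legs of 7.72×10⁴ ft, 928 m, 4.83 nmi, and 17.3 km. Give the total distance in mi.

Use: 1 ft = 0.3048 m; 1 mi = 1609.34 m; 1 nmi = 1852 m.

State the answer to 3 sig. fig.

7.72×10⁴ ft × 0.3048 = 23530.6 m
928 m (already m)
4.83 nmi × 1852 = 8945.16 m
17.3 km × 1000 = 17300 m
Combined: 23530.6 + 928 + 8945.16 + 17300 = 50703.8 m
In mi: 50703.8 / 1609.34 = 31.506 mi

31.5 mi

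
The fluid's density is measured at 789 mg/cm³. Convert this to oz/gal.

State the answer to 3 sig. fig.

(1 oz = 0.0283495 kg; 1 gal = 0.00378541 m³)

105 oz/gal

789 mg/cm³ × 10⁻⁶ kg/mg ÷ 10⁻⁶ m³/cm³ = 789 kg/m³
789 kg/m³ ÷ 0.0283495 kg/oz × 0.00378541 m³/gal = 105.352 oz/gal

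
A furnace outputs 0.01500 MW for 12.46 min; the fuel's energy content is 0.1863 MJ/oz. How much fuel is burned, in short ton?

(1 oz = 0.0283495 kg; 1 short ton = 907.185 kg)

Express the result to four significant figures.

0.001881 short ton

0.01500 MW → 15000 W
12.46 min → 747.6 s
E = P × t = 15000 × 747.6 = 1.1214×10⁷ J
0.1863 MJ/oz → 6.57154×10⁶ J/kg
m = E / e_s = 1.1214×10⁷ / 6.57154×10⁶ = 1.70645 kg
In short ton: 1.70645 / 907.185 = 0.00188104 short ton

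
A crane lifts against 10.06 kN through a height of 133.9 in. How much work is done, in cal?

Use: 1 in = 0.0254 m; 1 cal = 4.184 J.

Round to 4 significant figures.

10.06 kN × 1000 = 10060 N
133.9 in × 0.0254 = 3.40106 m
W = F × d = 10060 N × 3.40106 m = 34214.7 J
34214.7 J ÷ (4.184 J/cal) = 8177.51 cal

8178 cal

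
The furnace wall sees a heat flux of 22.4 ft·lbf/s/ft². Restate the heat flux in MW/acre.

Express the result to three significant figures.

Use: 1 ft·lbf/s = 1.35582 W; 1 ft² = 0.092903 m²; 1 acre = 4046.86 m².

1.32 MW/acre

22.4 ft·lbf/s/ft² × 1.35582 W/ft·lbf/s ÷ 0.092903 m²/ft² = 326.904 W/m²
326.904 W/m² ÷ 1000000 W/MW × 4046.86 m²/acre = 1.32293 MW/acre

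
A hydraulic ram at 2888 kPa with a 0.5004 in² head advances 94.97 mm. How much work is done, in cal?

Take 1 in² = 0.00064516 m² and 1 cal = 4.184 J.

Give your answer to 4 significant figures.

21.16 cal

2888 kPa → 2.888×10⁶ Pa
0.5004 in² → 3.22838×10⁻⁴ m²
F = P × A = 2.888×10⁶ × 3.22838×10⁻⁴ = 932.356 N
94.97 mm → 0.09497 m
W = F × d = 932.356 × 0.09497 = 88.5458 J
In cal: 88.5458 / 4.184 = 21.163 cal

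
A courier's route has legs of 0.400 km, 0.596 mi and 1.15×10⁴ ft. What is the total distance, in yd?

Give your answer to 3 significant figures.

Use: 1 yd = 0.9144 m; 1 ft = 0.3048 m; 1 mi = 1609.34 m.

0.400 km × 1000 = 400 m
0.596 mi × 1609.34 = 959.167 m
1.15×10⁴ ft × 0.3048 = 3505.2 m
Sum: 400 + 959.167 + 3505.2 = 4864.37 m
In yd: 4864.37 / 0.9144 = 5319.74 yd

5320 yd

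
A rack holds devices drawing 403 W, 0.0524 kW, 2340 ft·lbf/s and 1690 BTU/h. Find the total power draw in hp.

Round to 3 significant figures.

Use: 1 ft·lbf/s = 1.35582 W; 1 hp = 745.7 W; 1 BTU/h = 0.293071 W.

403 W (already W)
0.0524 kW × 1000 = 52.4 W
2340 ft·lbf/s × 1.35582 = 3172.62 W
1690 BTU/h × 0.293071 = 495.29 W
Total: 403 + 52.4 + 3172.62 + 495.29 = 4123.31 W
In hp: 4123.31 / 745.7 = 5.52945 hp

5.53 hp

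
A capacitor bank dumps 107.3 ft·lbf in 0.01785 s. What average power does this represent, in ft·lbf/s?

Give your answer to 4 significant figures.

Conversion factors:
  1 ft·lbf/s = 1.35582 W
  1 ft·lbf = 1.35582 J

6011 ft·lbf/s

107.3 ft·lbf × 1.35582 → 145.479 J
P = E / t = 145.479 J / 0.01785 s = 8150.08 W
8150.08 W ÷ (1.35582 W/ft·lbf/s) = 6011.18 ft·lbf/s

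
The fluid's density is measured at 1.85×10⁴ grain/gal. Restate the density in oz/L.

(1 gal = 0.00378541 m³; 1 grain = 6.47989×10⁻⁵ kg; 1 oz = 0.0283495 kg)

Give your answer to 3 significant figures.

11.2 oz/L

1.85×10⁴ grain/gal × 6.47989×10⁻⁵ kg/grain ÷ 0.00378541 m³/gal = 316.684 kg/m³
316.684 kg/m³ ÷ 0.0283495 kg/oz × 0.001 m³/L = 11.1707 oz/L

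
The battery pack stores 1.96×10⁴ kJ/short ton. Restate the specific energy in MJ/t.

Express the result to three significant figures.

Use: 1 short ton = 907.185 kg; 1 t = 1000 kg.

21.6 MJ/t

1.96×10⁴ kJ/short ton × 1000 J/kJ ÷ 907.185 kg/short ton = 21605.3 J/kg
21605.3 J/kg ÷ 1000000 J/MJ × 1000 kg/t = 21.6053 MJ/t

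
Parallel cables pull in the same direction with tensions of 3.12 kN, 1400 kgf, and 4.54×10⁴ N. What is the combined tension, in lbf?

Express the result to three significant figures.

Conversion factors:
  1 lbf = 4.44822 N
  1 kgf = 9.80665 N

3.12 kN × 1000 → 3120 N
1400 kgf × 9.80665 → 13729.3 N
4.54×10⁴ N (already N)
Total: 3120 + 13729.3 + 45400 = 62249.3 N
In lbf: 62249.3 / 4.44822 = 13994.2 lbf

1.40×10⁴ lbf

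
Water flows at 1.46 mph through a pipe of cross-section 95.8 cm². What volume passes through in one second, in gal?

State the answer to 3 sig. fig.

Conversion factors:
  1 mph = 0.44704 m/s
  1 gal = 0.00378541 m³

1.46 mph × 0.44704 = 0.652678 m/s
95.8 cm² × 0.0001 = 0.00958 m²
V = v × A × t = 0.652678 m/s × 0.00958 m² × 1 s = 0.00625266 m³
0.00625266 m³ ÷ (0.00378541 m³/gal) = 1.65178 gal

1.65 gal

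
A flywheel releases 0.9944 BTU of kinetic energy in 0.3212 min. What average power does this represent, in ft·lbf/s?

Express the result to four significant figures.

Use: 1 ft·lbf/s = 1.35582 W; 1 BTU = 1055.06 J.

40.15 ft·lbf/s

0.9944 BTU × 1055.06 = 1049.15 J
0.3212 min × 60 = 19.272 s
P = E / t = 1049.15 J / 19.272 s = 54.4391 W
54.4391 W ÷ (1.35582 W/ft·lbf/s) = 40.1522 ft·lbf/s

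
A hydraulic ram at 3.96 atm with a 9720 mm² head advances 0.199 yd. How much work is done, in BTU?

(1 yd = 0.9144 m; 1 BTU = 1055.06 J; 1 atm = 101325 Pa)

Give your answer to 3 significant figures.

0.673 BTU

3.96 atm → 401247 Pa
9720 mm² → 0.00972 m²
F = P × A = 401247 × 0.00972 = 3900.12 N
0.199 yd → 0.181966 m
W = F × d = 3900.12 × 0.181966 = 709.689 J
In BTU: 709.689 / 1055.06 = 0.672653 BTU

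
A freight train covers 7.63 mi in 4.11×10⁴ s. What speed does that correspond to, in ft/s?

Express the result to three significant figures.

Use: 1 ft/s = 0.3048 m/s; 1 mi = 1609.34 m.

7.63 mi × 1609.34 → 12279.3 m
v = d / t = 12279.3 m / 41100 s = 0.298766 m/s
0.298766 m/s ÷ (0.3048 m/s/ft/s) = 0.980203 ft/s

0.980 ft/s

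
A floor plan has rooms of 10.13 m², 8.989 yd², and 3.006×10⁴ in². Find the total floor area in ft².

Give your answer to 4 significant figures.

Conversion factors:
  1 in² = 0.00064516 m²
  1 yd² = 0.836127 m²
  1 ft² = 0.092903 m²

398.7 ft²

10.13 m² (already m²)
8.989 yd² × 0.836127 → 7.51595 m²
3.006×10⁴ in² × 0.00064516 → 19.3935 m²
Combined: 10.13 + 7.51595 + 19.3935 = 37.0394 m²
In ft²: 37.0394 / 0.092903 = 398.689 ft²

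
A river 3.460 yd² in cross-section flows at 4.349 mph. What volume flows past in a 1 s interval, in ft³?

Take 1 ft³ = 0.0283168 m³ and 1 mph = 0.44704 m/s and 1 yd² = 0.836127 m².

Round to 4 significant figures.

198.6 ft³

4.349 mph × 0.44704 → 1.94418 m/s
3.460 yd² × 0.836127 → 2.893 m²
V = v × A × t = 1.94418 m/s × 2.893 m² × 1 s = 5.62451 m³
5.62451 m³ ÷ (0.0283168 m³/ft³) = 198.628 ft³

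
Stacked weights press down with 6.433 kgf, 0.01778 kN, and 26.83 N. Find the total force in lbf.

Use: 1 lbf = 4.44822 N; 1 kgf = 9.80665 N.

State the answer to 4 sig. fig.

6.433 kgf × 9.80665 = 63.0862 N
0.01778 kN × 1000 = 17.78 N
26.83 N (already N)
Total: 63.0862 + 17.78 + 26.83 = 107.696 N
In lbf: 107.696 / 4.44822 = 24.211 lbf

24.21 lbf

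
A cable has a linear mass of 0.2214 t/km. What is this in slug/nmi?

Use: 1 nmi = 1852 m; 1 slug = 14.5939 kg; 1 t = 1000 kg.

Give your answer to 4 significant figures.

28.10 slug/nmi

0.2214 t/km × 1000 kg/t ÷ 1000 m/km = 0.2214 kg/m
0.2214 kg/m ÷ 14.5939 kg/slug × 1852 m/nmi = 28.0962 slug/nmi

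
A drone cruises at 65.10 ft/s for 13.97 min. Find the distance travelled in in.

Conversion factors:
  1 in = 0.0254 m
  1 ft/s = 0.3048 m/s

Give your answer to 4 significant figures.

6.548×10⁵ in

65.10 ft/s × 0.3048 → 19.8425 m/s
13.97 min × 60 → 838.2 s
d = v × t = 19.8425 m/s × 838.2 s = 16632 m
16632 m ÷ (0.0254 m/in) = 654803 in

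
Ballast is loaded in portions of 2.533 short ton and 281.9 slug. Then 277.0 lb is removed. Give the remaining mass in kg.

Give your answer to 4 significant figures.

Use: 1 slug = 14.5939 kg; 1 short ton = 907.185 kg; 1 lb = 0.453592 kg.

6286 kg

2.533 short ton × 907.185 → 2297.9 kg
281.9 slug × 14.5939 → 4114.02 kg
277.0 lb × 0.453592 → 125.645 kg
Net: 2297.9 + 4114.02 − 125.645 = 6286.28 kg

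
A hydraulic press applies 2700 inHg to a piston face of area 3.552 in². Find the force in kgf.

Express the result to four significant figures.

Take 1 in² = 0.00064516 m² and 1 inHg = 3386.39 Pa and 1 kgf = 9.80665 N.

2700 inHg × 3386.39 → 9.14325×10⁶ Pa
3.552 in² × 0.00064516 → 0.00229161 m²
F = P × A = 9.14325×10⁶ Pa × 0.00229161 m² = 20952.8 N
20952.8 N ÷ (9.80665 N/kgf) = 2136.59 kgf

2137 kgf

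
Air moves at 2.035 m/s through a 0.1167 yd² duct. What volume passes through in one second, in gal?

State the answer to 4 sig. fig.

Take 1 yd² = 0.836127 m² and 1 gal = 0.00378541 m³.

0.1167 yd² × 0.836127 = 0.097576 m²
V = v × A × t = 2.035 m/s × 0.097576 m² × 1 s = 0.198567 m³
0.198567 m³ ÷ (0.00378541 m³/gal) = 52.4559 gal

52.46 gal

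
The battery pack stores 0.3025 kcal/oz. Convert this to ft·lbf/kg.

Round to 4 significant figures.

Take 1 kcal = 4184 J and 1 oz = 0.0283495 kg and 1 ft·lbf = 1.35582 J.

0.3025 kcal/oz × 4184 J/kcal ÷ 0.0283495 kg/oz = 44644.9 J/kg
44644.9 J/kg ÷ 1.35582 J/ft·lbf = 32928.3 ft·lbf/kg

3.293×10⁴ ft·lbf/kg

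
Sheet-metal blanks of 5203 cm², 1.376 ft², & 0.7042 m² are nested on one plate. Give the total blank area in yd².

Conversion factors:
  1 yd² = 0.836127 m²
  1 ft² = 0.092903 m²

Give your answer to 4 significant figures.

5203 cm² × 0.0001 → 0.5203 m²
1.376 ft² × 0.092903 → 0.127835 m²
0.7042 m² (already m²)
Sum: 0.5203 + 0.127835 + 0.7042 = 1.35234 m²
In yd²: 1.35234 / 0.836127 = 1.61739 yd²

1.617 yd²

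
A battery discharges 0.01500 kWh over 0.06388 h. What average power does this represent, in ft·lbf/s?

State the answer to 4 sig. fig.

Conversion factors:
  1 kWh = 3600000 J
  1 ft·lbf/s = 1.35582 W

173.2 ft·lbf/s

0.01500 kWh × 3600000 → 54000 J
0.06388 h × 3600 → 229.968 s
P = E / t = 54000 J / 229.968 s = 234.815 W
234.815 W ÷ (1.35582 W/ft·lbf/s) = 173.19 ft·lbf/s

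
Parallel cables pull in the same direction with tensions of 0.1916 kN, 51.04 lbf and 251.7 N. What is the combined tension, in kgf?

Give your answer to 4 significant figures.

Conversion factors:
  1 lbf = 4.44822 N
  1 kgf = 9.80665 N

0.1916 kN × 1000 = 191.6 N
51.04 lbf × 4.44822 = 227.037 N
251.7 N (already N)
Total: 191.6 + 227.037 + 251.7 = 670.337 N
In kgf: 670.337 / 9.80665 = 68.3554 kgf

68.36 kgf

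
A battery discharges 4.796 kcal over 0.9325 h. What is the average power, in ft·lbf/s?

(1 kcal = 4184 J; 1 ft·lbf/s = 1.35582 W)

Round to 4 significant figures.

4.796 kcal × 4184 = 20066.5 J
0.9325 h × 3600 = 3357 s
P = E / t = 20066.5 J / 3357 s = 5.97751 W
5.97751 W ÷ (1.35582 W/ft·lbf/s) = 4.40878 ft·lbf/s

4.409 ft·lbf/s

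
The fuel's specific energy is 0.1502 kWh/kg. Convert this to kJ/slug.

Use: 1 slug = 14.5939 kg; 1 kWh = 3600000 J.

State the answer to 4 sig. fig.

7891 kJ/slug

0.1502 kWh/kg × 3600000 J/kWh = 540720 J/kg
540720 J/kg ÷ 1000 J/kJ × 14.5939 kg/slug = 7891.21 kJ/slug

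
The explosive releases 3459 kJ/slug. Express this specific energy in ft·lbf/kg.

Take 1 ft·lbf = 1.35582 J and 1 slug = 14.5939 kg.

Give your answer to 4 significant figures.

1.748×10⁵ ft·lbf/kg

3459 kJ/slug × 1000 J/kJ ÷ 14.5939 kg/slug = 237017 J/kg
237017 J/kg ÷ 1.35582 J/ft·lbf = 174815 ft·lbf/kg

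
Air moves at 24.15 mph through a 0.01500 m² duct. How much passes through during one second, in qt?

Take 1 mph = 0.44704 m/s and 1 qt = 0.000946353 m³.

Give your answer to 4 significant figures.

24.15 mph × 0.44704 → 10.796 m/s
V = v × A × t = 10.796 m/s × 0.015 m² × 1 s = 0.16194 m³
0.16194 m³ ÷ (0.000946353 m³/qt) = 171.12 qt

171.1 qt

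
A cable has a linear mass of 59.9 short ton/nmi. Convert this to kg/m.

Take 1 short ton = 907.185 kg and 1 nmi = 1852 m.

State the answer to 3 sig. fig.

29.3 kg/m

59.9 short ton/nmi × 907.185 kg/short ton ÷ 1852 m/nmi = 29.3415 kg/m
29.3415 kg/m  = 29.3415 kg/m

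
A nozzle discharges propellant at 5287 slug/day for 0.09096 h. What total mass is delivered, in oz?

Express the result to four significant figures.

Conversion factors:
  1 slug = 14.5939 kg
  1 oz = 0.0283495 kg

5287 slug/day → 0.893032 kg/s
0.09096 h → 327.456 s
m = ṁ × t = 0.893032 × 327.456 = 292.429 kg
In oz: 292.429 / 0.0283495 = 10315.1 oz

1.032×10⁴ oz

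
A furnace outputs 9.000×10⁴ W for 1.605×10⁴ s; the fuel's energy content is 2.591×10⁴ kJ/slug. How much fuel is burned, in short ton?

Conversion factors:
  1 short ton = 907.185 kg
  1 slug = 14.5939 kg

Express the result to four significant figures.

E = P × t = 90000 × 16050 = 1.4445×10⁹ J
2.591×10⁴ kJ/slug → 1.7754×10⁶ J/kg
m = E / e_s = 1.4445×10⁹ / 1.7754×10⁶ = 813.619 kg
In short ton: 813.619 / 907.185 = 0.896861 short ton

0.8969 short ton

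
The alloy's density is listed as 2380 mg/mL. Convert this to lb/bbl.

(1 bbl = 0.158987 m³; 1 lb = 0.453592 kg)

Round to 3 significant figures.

2380 mg/mL × 10⁻⁶ kg/mg ÷ 10⁻⁶ m³/mL = 2380 kg/m³
2380 kg/m³ ÷ 0.453592 kg/lb × 0.158987 m³/bbl = 834.206 lb/bbl

834 lb/bbl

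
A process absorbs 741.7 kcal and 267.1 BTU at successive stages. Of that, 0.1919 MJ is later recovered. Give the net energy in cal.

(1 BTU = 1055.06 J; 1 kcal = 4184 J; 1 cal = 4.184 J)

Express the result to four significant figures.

741.7 kcal × 4184 = 3.10327×10⁶ J
267.1 BTU × 1055.06 = 281807 J
0.1919 MJ × 1000000 = 191900 J
Result: 3.10327×10⁶ + 281807 − 191900 = 3.19318×10⁶ J
In cal: 3.19318×10⁶ / 4.184 = 763188 cal

7.632×10⁵ cal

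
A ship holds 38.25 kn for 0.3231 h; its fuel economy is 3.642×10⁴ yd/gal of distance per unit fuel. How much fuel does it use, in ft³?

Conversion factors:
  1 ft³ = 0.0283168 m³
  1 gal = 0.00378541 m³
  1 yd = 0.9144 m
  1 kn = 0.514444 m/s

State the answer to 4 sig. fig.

38.25 kn → 19.6775 m/s
0.3231 h → 1163.16 s
d = v × t = 19.6775 × 1163.16 = 22888.1 m
3.642×10⁴ yd/gal → 8.79758×10⁶ m/m³
V = d / (distance per unit fuel) = 22888.1 / 8.79758×10⁶ = 0.00260164 m³
In ft³: 0.00260164 / 0.0283168 = 0.0918762 ft³

0.09188 ft³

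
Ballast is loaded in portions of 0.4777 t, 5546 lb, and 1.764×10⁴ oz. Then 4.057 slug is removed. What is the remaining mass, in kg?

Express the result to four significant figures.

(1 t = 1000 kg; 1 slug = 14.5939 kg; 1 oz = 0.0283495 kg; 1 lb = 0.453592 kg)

0.4777 t × 1000 → 477.7 kg
5546 lb × 0.453592 → 2515.62 kg
1.764×10⁴ oz × 0.0283495 → 500.085 kg
4.057 slug × 14.5939 → 59.2075 kg
Net: 477.7 + 2515.62 + 500.085 − 59.2075 = 3434.2 kg

3434 kg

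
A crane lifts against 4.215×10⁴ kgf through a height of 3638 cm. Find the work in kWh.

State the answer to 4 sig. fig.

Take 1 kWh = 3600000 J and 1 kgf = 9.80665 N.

4.215×10⁴ kgf × 9.80665 → 413350 N
3638 cm × 0.01 → 36.38 m
W = F × d = 413350 N × 36.38 m = 1.50377×10⁷ J
1.50377×10⁷ J ÷ (3600000 J/kWh) = 4.17714 kWh

4.177 kWh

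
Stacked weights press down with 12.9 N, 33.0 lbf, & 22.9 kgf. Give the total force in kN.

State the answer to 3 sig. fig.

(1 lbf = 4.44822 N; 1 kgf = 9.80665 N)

0.384 kN

12.9 N (already N)
33.0 lbf × 4.44822 = 146.791 N
22.9 kgf × 9.80665 = 224.572 N
Total: 12.9 + 146.791 + 224.572 = 384.263 N
In kN: 384.263 / 1000 = 0.384263 kN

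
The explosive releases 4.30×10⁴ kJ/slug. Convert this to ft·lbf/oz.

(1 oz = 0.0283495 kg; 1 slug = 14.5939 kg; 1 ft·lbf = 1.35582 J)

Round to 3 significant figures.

6.16×10⁴ ft·lbf/oz

4.30×10⁴ kJ/slug × 1000 J/kJ ÷ 14.5939 kg/slug = 2.94644×10⁶ J/kg
2.94644×10⁶ J/kg ÷ 1.35582 J/ft·lbf × 0.0283495 kg/oz = 61608.5 ft·lbf/oz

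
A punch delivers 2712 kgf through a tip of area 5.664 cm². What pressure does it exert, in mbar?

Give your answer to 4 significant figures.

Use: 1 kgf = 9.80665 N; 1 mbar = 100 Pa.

4.696×10⁵ mbar

2712 kgf × 9.80665 → 26595.6 N
5.664 cm² × 0.0001 → 5.664×10⁻⁴ m²
P = F / A = 26595.6 N / 5.664×10⁻⁴ m² = 4.69555×10⁷ Pa
4.69555×10⁷ Pa ÷ (100 Pa/mbar) = 469555 mbar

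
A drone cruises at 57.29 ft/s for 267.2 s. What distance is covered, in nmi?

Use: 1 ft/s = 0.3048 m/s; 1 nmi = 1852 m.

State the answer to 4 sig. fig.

57.29 ft/s × 0.3048 → 17.462 m/s
d = v × t = 17.462 m/s × 267.2 s = 4665.85 m
4665.85 m ÷ (1852 m/nmi) = 2.51936 nmi

2.519 nmi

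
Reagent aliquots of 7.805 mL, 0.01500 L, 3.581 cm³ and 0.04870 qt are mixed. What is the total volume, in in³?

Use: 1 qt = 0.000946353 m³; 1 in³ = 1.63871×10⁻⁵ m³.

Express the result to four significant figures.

4.423 in³

7.805 mL × 10⁻⁶ → 7.805×10⁻⁶ m³
0.01500 L × 0.001 → 1.5×10⁻⁵ m³
3.581 cm³ × 10⁻⁶ → 3.581×10⁻⁶ m³
0.04870 qt × 0.000946353 → 4.60874×10⁻⁵ m³
Total: 7.805×10⁻⁶ + 1.5×10⁻⁵ + 3.581×10⁻⁶ + 4.60874×10⁻⁵ = 7.24734×10⁻⁵ m³
In in³: 7.24734×10⁻⁵ / 1.63871×10⁻⁵ = 4.42259 in³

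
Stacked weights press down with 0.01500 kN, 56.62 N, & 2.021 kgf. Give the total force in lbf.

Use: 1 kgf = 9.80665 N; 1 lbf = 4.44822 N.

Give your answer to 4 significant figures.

20.56 lbf

0.01500 kN × 1000 = 15 N
56.62 N (already N)
2.021 kgf × 9.80665 = 19.8192 N
Combined: 15 + 56.62 + 19.8192 = 91.4392 N
In lbf: 91.4392 / 4.44822 = 20.5564 lbf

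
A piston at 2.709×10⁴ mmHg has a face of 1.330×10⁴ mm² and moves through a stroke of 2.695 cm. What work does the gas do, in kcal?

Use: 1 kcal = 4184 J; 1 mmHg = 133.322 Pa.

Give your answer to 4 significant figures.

2.709×10⁴ mmHg → 3.61169×10⁶ Pa
1.330×10⁴ mm² → 0.0133 m²
F = P × A = 3.61169×10⁶ × 0.0133 = 48035.5 N
2.695 cm → 0.02695 m
W = F × d = 48035.5 × 0.02695 = 1294.56 J
In kcal: 1294.56 / 4184 = 0.309407 kcal

0.3094 kcal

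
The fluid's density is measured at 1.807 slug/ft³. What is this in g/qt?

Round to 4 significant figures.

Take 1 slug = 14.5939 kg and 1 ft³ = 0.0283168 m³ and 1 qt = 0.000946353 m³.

881.3 g/qt

1.807 slug/ft³ × 14.5939 kg/slug ÷ 0.0283168 m³/ft³ = 931.291 kg/m³
931.291 kg/m³ ÷ 0.001 kg/g × 0.000946353 m³/qt = 881.33 g/qt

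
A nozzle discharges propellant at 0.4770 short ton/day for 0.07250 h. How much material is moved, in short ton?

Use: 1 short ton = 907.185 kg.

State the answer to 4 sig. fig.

0.001441 short ton

0.4770 short ton/day → 0.00500842 kg/s
0.07250 h → 261 s
m = ṁ × t = 0.00500842 × 261 = 1.3072 kg
In short ton: 1.3072 / 907.185 = 0.00144094 short ton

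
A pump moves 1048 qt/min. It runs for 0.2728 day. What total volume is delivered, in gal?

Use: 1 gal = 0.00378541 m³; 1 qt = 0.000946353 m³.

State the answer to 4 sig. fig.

1048 qt/min → 0.0165296 m³/s
0.2728 day → 23569.9 s
V = Q × t = 0.0165296 × 23569.9 = 389.601 m³
In gal: 389.601 / 0.00378541 = 102922 gal

1.029×10⁵ gal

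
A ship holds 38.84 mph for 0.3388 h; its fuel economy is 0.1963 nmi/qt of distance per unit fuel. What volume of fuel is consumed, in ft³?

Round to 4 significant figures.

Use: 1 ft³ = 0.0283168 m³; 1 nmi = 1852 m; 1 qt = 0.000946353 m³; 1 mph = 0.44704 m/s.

38.84 mph → 17.363 m/s
0.3388 h → 1219.68 s
d = v × t = 17.363 × 1219.68 = 21177.3 m
0.1963 nmi/qt → 384156 m/m³
V = d / (distance per unit fuel) = 21177.3 / 384156 = 0.0551268 m³
In ft³: 0.0551268 / 0.0283168 = 1.94679 ft³

1.947 ft³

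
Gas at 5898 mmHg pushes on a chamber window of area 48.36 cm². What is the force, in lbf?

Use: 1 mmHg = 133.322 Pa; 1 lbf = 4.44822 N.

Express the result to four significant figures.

5898 mmHg × 133.322 = 786333 Pa
48.36 cm² × 0.0001 = 0.004836 m²
F = P × A = 786333 Pa × 0.004836 m² = 3802.71 N
3802.71 N ÷ (4.44822 N/lbf) = 854.884 lbf

854.9 lbf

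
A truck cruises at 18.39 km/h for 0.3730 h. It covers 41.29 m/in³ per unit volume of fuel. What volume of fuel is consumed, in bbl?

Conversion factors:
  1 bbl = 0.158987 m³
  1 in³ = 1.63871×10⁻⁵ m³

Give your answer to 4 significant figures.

18.39 km/h → 5.10833 m/s
0.3730 h → 1342.8 s
d = v × t = 5.10833 × 1342.8 = 6859.47 m
41.29 m/in³ → 2.51966×10⁶ m/m³
V = d / (distance per unit fuel) = 6859.47 / 2.51966×10⁶ = 0.00272238 m³
In bbl: 0.00272238 / 0.158987 = 0.0171233 bbl

0.01712 bbl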